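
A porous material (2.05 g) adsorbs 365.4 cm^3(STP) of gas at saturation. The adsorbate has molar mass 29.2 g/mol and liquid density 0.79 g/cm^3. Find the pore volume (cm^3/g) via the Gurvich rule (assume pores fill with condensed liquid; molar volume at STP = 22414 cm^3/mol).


Moles adsorbed n = V_ads / 22414 = 365.4 / 22414 = 1.630231e-02 mol
Liquid volume V_liq = n * M / rho_liq = 1.630231e-02 * 29.2 / 0.79 = 0.60257 cm^3
Specific pore volume V_pore = V_liq / m_sample = 0.60257 / 2.05
V_pore = 0.2939 cm^3/g

0.2939


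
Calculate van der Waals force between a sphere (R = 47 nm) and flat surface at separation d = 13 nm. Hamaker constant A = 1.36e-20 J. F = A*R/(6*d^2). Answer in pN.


Convert to SI: R = 47 nm = 4.7e-08 m, d = 13 nm = 1.3e-08 m
F = A * R / (6 * d^2)
F = 1.36e-20 * 4.7e-08 / (6 * (1.3e-08)^2)
F = 6.30375e-13 N = 0.63 pN

0.63


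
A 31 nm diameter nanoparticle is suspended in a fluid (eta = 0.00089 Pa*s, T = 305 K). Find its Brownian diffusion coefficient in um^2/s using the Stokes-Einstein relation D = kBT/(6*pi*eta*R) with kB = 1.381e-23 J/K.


Radius R = 31/2 = 15.5 nm = 1.55e-08 m
D = kB*T / (6*pi*eta*R)
D = 1.381e-23 * 305 / (6 * pi * 0.00089 * 1.55e-08)
D = 1.61983e-11 m^2/s = 16.198 um^2/s

16.198


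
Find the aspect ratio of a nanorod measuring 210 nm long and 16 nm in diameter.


Aspect ratio AR = length / diameter
AR = 210 / 16
AR = 13.12

13.12


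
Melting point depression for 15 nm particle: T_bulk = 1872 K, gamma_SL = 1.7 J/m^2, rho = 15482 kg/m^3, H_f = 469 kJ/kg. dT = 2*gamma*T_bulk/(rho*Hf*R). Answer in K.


Radius R = 15/2 = 7.5 nm = 7.5e-09 m
Convert H_f = 469 kJ/kg = 469000 J/kg
dT = 2 * gamma_SL * T_bulk / (rho * H_f * R)
dT = 2 * 1.7 * 1872 / (15482 * 469000 * 7.5e-09)
dT = 116.9 K

116.9


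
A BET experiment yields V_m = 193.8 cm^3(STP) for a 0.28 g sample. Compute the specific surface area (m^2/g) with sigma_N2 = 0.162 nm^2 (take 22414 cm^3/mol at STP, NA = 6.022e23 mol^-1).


Number of moles in monolayer = V_m / 22414 = 193.8 / 22414 = 0.00864638
Number of molecules = moles * NA = 0.00864638 * 6.022e23
SA = molecules * sigma / mass
SA = (193.8 / 22414) * 6.022e23 * 0.162e-18 / 0.28
SA = 3012.5 m^2/g

3012.5


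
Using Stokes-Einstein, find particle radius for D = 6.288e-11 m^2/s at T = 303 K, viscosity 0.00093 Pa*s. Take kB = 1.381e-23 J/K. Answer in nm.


Stokes-Einstein: R = kB*T / (6*pi*eta*D)
R = 1.381e-23 * 303 / (6 * pi * 0.00093 * 6.288e-11)
R = 3.79612e-09 m = 3.8 nm

3.8


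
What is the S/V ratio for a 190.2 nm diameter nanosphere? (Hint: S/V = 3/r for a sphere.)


Radius r = 190.2/2 = 95.1 nm
S/V = 3 / r = 3 / 95.1
S/V = 0.0315 nm^-1

0.0315


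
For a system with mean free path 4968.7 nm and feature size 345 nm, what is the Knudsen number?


Knudsen number Kn = lambda / L
Kn = 4968.7 / 345
Kn = 14.402

14.402


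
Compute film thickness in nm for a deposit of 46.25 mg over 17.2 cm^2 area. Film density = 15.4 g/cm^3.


Convert: m = 46.25 mg = 4.6250e-05 kg, A = 17.2 cm^2 = 1.7200e-03 m^2, rho = 15.4 g/cm^3 = 15400 kg/m^3
t = m / (A * rho)
t = 4.6250e-05 / (1.7200e-03 * 15400)
t = 1.7461e-06 m = 1746.1 nm

1746.1


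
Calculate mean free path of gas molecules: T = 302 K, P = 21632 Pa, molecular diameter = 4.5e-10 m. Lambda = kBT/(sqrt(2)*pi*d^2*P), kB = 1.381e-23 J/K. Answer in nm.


Mean free path: lambda = kB*T / (sqrt(2) * pi * d^2 * P)
lambda = 1.381e-23 * 302 / (sqrt(2) * pi * (4.5e-10)^2 * 21632)
lambda = 2.14296e-07 m
lambda = 214.3 nm

214.3


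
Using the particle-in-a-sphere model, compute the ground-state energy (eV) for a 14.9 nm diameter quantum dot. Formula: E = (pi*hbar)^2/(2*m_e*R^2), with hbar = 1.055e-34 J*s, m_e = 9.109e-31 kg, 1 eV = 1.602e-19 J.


Radius R = 14.9/2 = 7.45 nm = 7.45e-09 m
E = (pi * 1.055e-34)^2 / (2 * 9.109e-31 * (7.45e-09)^2)
E(J) = 1.0864e-21
E = E(J) / 1.602e-19 = 0.0068 eV

0.0068


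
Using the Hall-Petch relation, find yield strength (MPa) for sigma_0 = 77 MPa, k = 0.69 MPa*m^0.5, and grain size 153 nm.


d = 153 nm = 1.53e-07 m
sqrt(d) = 0.0003911521
Hall-Petch contribution = k / sqrt(d) = 0.69 / 0.0003911521 = 1764.0 MPa
sigma = sigma_0 + k/sqrt(d) = 77 + 1764.0 = 1841.0 MPa

1841.0


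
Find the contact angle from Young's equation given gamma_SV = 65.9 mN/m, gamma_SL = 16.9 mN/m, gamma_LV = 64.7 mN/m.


cos(theta) = (gamma_SV - gamma_SL) / gamma_LV
cos(theta) = (65.9 - 16.9) / 64.7
cos(theta) = 0.757342
theta = arccos(0.757342) = 40.77 degrees

40.77


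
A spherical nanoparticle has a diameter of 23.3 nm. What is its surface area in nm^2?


Radius r = 23.3/2 = 11.65 nm
Surface area SA = 4 * pi * r^2
SA = 4 * pi * (11.65)^2
SA = 1705.54 nm^2

1705.54


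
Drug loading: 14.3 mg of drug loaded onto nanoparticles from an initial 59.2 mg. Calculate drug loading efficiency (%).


Drug loading efficiency = (drug loaded / drug initial) * 100
DLE = 14.3 / 59.2 * 100
DLE = 0.2416 * 100
DLE = 24.16%

24.16


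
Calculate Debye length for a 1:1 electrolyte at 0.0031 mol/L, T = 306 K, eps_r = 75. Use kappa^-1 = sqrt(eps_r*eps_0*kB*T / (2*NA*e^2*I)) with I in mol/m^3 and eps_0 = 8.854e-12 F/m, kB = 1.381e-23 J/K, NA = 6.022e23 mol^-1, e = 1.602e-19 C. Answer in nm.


Ionic strength I = 0.0031 * 1^2 * 1000 = 3.1 mol/m^3
kappa^-1 = sqrt(75 * 8.854e-12 * 1.381e-23 * 306 / (2 * 6.022e23 * (1.602e-19)^2 * 3.1))
kappa^-1 = 5.412 nm

5.412


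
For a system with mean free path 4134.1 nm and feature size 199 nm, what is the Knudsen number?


Knudsen number Kn = lambda / L
Kn = 4134.1 / 199
Kn = 20.7744

20.7744


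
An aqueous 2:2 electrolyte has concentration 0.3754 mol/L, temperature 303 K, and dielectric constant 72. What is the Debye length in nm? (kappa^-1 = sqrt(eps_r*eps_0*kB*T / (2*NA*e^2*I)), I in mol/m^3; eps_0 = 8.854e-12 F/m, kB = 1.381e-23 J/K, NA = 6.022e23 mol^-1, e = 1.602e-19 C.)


Ionic strength I = 0.3754 * 2^2 * 1000 = 1501.6 mol/m^3
kappa^-1 = sqrt(72 * 8.854e-12 * 1.381e-23 * 303 / (2 * 6.022e23 * (1.602e-19)^2 * 1501.6))
kappa^-1 = 0.24 nm

0.24


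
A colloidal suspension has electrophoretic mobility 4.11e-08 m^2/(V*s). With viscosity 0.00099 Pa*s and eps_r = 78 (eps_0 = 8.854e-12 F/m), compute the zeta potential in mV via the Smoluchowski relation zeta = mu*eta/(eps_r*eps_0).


Smoluchowski equation: zeta = mu * eta / (eps_r * eps_0)
zeta = 4.11e-08 * 0.00099 / (78 * 8.854e-12)
zeta = 0.058917 V = 58.92 mV

58.92


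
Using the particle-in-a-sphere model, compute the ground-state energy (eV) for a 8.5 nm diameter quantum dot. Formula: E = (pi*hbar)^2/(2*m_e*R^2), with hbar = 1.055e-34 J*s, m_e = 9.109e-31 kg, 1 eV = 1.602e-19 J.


Radius R = 8.5/2 = 4.25 nm = 4.25e-09 m
E = (pi * 1.055e-34)^2 / (2 * 9.109e-31 * (4.25e-09)^2)
E(J) = 3.33831e-21
E = E(J) / 1.602e-19 = 0.0208 eV

0.0208


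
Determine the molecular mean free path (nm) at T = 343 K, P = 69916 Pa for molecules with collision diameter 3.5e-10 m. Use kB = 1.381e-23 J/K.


Mean free path: lambda = kB*T / (sqrt(2) * pi * d^2 * P)
lambda = 1.381e-23 * 343 / (sqrt(2) * pi * (3.5e-10)^2 * 69916)
lambda = 1.24483e-07 m
lambda = 124.48 nm

124.48


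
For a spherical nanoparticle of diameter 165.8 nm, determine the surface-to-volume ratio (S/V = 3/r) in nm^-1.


Radius r = 165.8/2 = 82.9 nm
S/V = 3 / r = 3 / 82.9
S/V = 0.0362 nm^-1

0.0362


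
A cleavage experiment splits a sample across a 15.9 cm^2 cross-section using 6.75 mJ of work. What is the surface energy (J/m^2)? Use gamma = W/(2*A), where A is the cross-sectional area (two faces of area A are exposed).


Convert: A = 15.9 cm^2 = 0.00159 m^2, W = 6.75 mJ = 0.00675 J
Cleaving exposes two faces of area A, so total new surface = 2*A and gamma = W / (2*A)
gamma = 0.00675 / (2 * 0.00159)
gamma = 2.123 J/m^2

2.123


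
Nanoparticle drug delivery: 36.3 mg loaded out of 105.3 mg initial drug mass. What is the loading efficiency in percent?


Drug loading efficiency = (drug loaded / drug initial) * 100
DLE = 36.3 / 105.3 * 100
DLE = 0.3447 * 100
DLE = 34.47%

34.47


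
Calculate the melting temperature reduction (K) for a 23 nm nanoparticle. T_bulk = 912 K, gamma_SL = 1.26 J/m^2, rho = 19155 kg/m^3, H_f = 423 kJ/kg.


Radius R = 23/2 = 11.5 nm = 1.15e-08 m
Convert H_f = 423 kJ/kg = 423000 J/kg
dT = 2 * gamma_SL * T_bulk / (rho * H_f * R)
dT = 2 * 1.26 * 912 / (19155 * 423000 * 1.15e-08)
dT = 24.7 K

24.7


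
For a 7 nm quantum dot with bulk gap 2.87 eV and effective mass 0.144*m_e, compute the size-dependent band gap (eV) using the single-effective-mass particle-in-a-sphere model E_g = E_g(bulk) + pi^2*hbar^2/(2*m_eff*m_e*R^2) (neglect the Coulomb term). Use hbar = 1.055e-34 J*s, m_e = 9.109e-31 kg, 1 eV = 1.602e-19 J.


Radius R = 7/2 nm = 3.5e-09 m
Confinement energy dE = pi^2 * hbar^2 / (2 * m_eff * m_e * R^2)
dE = pi^2 * (1.055e-34)^2 / (2 * 0.144 * 9.109e-31 * (3.5e-09)^2) J, divided by 1.602e-19 J/eV
dE = 0.2134 eV
Total band gap = E_g(bulk) + dE = 2.87 + 0.2134 = 3.0834 eV

3.0834


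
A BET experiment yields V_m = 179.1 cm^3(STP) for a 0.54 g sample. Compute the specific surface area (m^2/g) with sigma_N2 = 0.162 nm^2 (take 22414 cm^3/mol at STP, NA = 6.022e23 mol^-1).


Number of moles in monolayer = V_m / 22414 = 179.1 / 22414 = 0.00799054
Number of molecules = moles * NA = 0.00799054 * 6.022e23
SA = molecules * sigma / mass
SA = (179.1 / 22414) * 6.022e23 * 0.162e-18 / 0.54
SA = 1443.6 m^2/g

1443.6


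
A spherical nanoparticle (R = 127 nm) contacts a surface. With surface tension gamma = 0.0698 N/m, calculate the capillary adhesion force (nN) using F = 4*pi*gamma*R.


Convert radius: R = 127 nm = 1.27e-07 m
F = 4 * pi * gamma * R
F = 4 * pi * 0.0698 * 1.27e-07
F = 1.11396e-07 N = 111.3958 nN

111.3958


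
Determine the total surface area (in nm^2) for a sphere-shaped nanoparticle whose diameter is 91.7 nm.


Radius r = 91.7/2 = 45.85 nm
Surface area SA = 4 * pi * r^2
SA = 4 * pi * (45.85)^2
SA = 26417.31 nm^2

26417.31


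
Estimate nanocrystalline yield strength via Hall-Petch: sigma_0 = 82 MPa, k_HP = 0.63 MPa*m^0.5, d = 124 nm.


d = 124 nm = 1.24e-07 m
sqrt(d) = 0.0003521363
Hall-Petch contribution = k / sqrt(d) = 0.63 / 0.0003521363 = 1789.1 MPa
sigma = sigma_0 + k/sqrt(d) = 82 + 1789.1 = 1871.1 MPa

1871.1


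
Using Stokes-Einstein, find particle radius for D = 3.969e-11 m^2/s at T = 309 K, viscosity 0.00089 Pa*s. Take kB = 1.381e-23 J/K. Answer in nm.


Stokes-Einstein: R = kB*T / (6*pi*eta*D)
R = 1.381e-23 * 309 / (6 * pi * 0.00089 * 3.969e-11)
R = 6.40885e-09 m = 6.41 nm

6.41


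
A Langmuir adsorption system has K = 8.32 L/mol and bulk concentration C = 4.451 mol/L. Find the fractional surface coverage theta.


Langmuir isotherm: theta = K*C / (1 + K*C)
K*C = 8.32 * 4.451 = 37.03232
theta = 37.03232 / (1 + 37.03232) = 37.03232 / 38.03232
theta = 0.9737

0.9737


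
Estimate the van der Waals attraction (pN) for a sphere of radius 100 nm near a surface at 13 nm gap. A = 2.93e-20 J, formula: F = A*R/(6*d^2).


Convert to SI: R = 100 nm = 1e-07 m, d = 13 nm = 1.3e-08 m
F = A * R / (6 * d^2)
F = 2.93e-20 * 1e-07 / (6 * (1.3e-08)^2)
F = 2.88955e-12 N = 2.89 pN

2.89


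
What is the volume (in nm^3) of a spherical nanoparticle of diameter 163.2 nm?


Radius r = 163.2/2 = 81.6 nm
Volume V = (4/3) * pi * r^3
V = (4/3) * pi * (81.6)^3
V = 2275930.97 nm^3

2275930.97


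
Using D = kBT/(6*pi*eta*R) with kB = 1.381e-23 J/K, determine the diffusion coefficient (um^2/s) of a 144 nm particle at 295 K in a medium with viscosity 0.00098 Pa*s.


Radius R = 144/2 = 72 nm = 7.2e-08 m
D = kB*T / (6*pi*eta*R)
D = 1.381e-23 * 295 / (6 * pi * 0.00098 * 7.2e-08)
D = 3.06306e-12 m^2/s = 3.063 um^2/s

3.063


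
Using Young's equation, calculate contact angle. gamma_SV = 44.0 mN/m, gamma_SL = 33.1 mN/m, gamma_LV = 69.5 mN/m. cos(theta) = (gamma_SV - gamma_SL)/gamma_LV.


cos(theta) = (gamma_SV - gamma_SL) / gamma_LV
cos(theta) = (44.0 - 33.1) / 69.5
cos(theta) = 0.156835
theta = arccos(0.156835) = 80.98 degrees

80.98


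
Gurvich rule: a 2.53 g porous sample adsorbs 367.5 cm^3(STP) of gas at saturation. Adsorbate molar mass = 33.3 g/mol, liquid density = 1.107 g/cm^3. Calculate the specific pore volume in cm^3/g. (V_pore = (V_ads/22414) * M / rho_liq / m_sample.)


Moles adsorbed n = V_ads / 22414 = 367.5 / 22414 = 1.639600e-02 mol
Liquid volume V_liq = n * M / rho_liq = 1.639600e-02 * 33.3 / 1.107 = 0.49321 cm^3
Specific pore volume V_pore = V_liq / m_sample = 0.49321 / 2.53
V_pore = 0.1949 cm^3/g

0.1949


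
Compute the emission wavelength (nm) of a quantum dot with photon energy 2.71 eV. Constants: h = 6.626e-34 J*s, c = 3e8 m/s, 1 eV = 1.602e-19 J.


Convert energy: E = 2.71 eV = 2.71 * 1.602e-19 = 4.34142e-19 J
lambda = h*c / E = 6.626e-34 * 3e8 / 4.34142e-19
lambda = 4.57869e-07 m = 457.9 nm

457.9


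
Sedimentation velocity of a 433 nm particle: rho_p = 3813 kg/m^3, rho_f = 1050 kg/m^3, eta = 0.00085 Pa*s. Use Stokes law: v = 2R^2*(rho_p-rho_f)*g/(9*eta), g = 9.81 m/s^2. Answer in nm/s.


Radius R = 433/2 nm = 2.165e-07 m
Density difference = 3813 - 1050 = 2763 kg/m^3
v = 2 * R^2 * (rho_p - rho_f) * g / (9 * eta)
v = 2 * (2.165e-07)^2 * 2763 * 9.81 / (9 * 0.00085)
v = 3.3215e-07 m/s = 332.15 nm/s

332.15


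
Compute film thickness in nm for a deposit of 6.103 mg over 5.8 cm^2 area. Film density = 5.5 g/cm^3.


Convert: m = 6.103 mg = 6.1030e-06 kg, A = 5.8 cm^2 = 5.8000e-04 m^2, rho = 5.5 g/cm^3 = 5500 kg/m^3
t = m / (A * rho)
t = 6.1030e-06 / (5.8000e-04 * 5500)
t = 1.9132e-06 m = 1913.2 nm

1913.2


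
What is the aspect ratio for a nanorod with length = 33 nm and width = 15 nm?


Aspect ratio AR = length / diameter
AR = 33 / 15
AR = 2.2

2.2


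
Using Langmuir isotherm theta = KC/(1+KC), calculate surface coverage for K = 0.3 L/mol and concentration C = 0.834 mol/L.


Langmuir isotherm: theta = K*C / (1 + K*C)
K*C = 0.3 * 0.834 = 0.2502
theta = 0.2502 / (1 + 0.2502) = 0.2502 / 1.2502
theta = 0.2001

0.2001


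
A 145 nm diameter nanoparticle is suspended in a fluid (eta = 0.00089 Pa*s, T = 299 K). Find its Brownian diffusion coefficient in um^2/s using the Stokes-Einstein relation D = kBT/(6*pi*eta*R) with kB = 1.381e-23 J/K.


Radius R = 145/2 = 72.5 nm = 7.25e-08 m
D = kB*T / (6*pi*eta*R)
D = 1.381e-23 * 299 / (6 * pi * 0.00089 * 7.25e-08)
D = 3.39497e-12 m^2/s = 3.395 um^2/s

3.395


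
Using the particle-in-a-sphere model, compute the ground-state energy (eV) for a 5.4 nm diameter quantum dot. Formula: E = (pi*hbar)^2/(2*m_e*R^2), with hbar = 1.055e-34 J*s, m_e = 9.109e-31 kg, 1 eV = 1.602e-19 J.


Radius R = 5.4/2 = 2.7 nm = 2.7e-09 m
E = (pi * 1.055e-34)^2 / (2 * 9.109e-31 * (2.7e-09)^2)
E(J) = 8.27135e-21
E = E(J) / 1.602e-19 = 0.0516 eV

0.0516


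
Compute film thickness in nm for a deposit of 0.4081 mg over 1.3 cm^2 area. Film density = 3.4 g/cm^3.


Convert: m = 0.4081 mg = 4.0810e-07 kg, A = 1.3 cm^2 = 1.3000e-04 m^2, rho = 3.4 g/cm^3 = 3400 kg/m^3
t = m / (A * rho)
t = 4.0810e-07 / (1.3000e-04 * 3400)
t = 9.2330e-07 m = 923.3 nm

923.3


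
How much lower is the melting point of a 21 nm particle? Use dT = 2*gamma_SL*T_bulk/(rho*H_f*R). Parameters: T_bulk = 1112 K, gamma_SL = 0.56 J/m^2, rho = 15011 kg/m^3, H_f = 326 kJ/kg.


Radius R = 21/2 = 10.5 nm = 1.05e-08 m
Convert H_f = 326 kJ/kg = 326000 J/kg
dT = 2 * gamma_SL * T_bulk / (rho * H_f * R)
dT = 2 * 0.56 * 1112 / (15011 * 326000 * 1.05e-08)
dT = 24.2 K

24.2


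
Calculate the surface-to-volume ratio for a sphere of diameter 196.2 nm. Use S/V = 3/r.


Radius r = 196.2/2 = 98.1 nm
S/V = 3 / r = 3 / 98.1
S/V = 0.0306 nm^-1

0.0306


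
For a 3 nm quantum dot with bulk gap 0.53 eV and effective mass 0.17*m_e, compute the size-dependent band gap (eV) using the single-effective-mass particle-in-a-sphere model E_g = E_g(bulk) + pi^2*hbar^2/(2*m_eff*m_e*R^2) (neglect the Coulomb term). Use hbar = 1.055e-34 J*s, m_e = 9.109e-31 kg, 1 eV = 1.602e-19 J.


Radius R = 3/2 nm = 1.5e-09 m
Confinement energy dE = pi^2 * hbar^2 / (2 * m_eff * m_e * R^2)
dE = pi^2 * (1.055e-34)^2 / (2 * 0.17 * 9.109e-31 * (1.5e-09)^2) J, divided by 1.602e-19 J/eV
dE = 0.984 eV
Total band gap = E_g(bulk) + dE = 0.53 + 0.984 = 1.514 eV

1.514


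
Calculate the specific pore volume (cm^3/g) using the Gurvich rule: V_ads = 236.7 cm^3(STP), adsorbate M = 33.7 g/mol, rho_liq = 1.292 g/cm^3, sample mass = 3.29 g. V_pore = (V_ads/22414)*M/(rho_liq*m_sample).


Moles adsorbed n = V_ads / 22414 = 236.7 / 22414 = 1.056036e-02 mol
Liquid volume V_liq = n * M / rho_liq = 1.056036e-02 * 33.7 / 1.292 = 0.27545 cm^3
Specific pore volume V_pore = V_liq / m_sample = 0.27545 / 3.29
V_pore = 0.0837 cm^3/g

0.0837


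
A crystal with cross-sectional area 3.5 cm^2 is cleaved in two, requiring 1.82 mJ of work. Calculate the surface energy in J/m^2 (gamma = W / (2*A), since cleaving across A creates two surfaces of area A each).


Convert: A = 3.5 cm^2 = 0.00035 m^2, W = 1.82 mJ = 0.00182 J
Cleaving exposes two faces of area A, so total new surface = 2*A and gamma = W / (2*A)
gamma = 0.00182 / (2 * 0.00035)
gamma = 2.6 J/m^2

2.6


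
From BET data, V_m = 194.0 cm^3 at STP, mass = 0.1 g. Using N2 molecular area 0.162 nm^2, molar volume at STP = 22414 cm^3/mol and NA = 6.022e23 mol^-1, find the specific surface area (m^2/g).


Number of moles in monolayer = V_m / 22414 = 194.0 / 22414 = 0.0086553
Number of molecules = moles * NA = 0.0086553 * 6.022e23
SA = molecules * sigma / mass
SA = (194.0 / 22414) * 6.022e23 * 0.162e-18 / 0.1
SA = 8443.8 m^2/g

8443.8


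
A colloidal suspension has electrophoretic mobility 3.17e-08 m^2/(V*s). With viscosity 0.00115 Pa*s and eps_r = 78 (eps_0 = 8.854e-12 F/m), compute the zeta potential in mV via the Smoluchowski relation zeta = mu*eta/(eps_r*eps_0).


Smoluchowski equation: zeta = mu * eta / (eps_r * eps_0)
zeta = 3.17e-08 * 0.00115 / (78 * 8.854e-12)
zeta = 0.052787 V = 52.79 mV

52.79


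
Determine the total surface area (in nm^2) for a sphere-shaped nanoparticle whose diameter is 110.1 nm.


Radius r = 110.1/2 = 55.05 nm
Surface area SA = 4 * pi * r^2
SA = 4 * pi * (55.05)^2
SA = 38082.42 nm^2

38082.42


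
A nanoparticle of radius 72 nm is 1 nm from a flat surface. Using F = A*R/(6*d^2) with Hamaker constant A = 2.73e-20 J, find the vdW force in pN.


Convert to SI: R = 72 nm = 7.2e-08 m, d = 1 nm = 1e-09 m
F = A * R / (6 * d^2)
F = 2.73e-20 * 7.2e-08 / (6 * (1e-09)^2)
F = 3.276e-10 N = 327.6 pN

327.6


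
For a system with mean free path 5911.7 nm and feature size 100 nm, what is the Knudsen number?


Knudsen number Kn = lambda / L
Kn = 5911.7 / 100
Kn = 59.117

59.117


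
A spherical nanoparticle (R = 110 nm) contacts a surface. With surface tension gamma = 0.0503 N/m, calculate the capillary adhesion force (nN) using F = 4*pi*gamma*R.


Convert radius: R = 110 nm = 1.1e-07 m
F = 4 * pi * gamma * R
F = 4 * pi * 0.0503 * 1.1e-07
F = 6.95297e-08 N = 69.5297 nN

69.5297


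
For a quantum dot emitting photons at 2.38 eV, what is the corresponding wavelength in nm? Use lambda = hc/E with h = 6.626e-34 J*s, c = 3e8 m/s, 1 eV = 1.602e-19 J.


Convert energy: E = 2.38 eV = 2.38 * 1.602e-19 = 3.81276e-19 J
lambda = h*c / E = 6.626e-34 * 3e8 / 3.81276e-19
lambda = 5.21355e-07 m = 521.4 nm

521.4


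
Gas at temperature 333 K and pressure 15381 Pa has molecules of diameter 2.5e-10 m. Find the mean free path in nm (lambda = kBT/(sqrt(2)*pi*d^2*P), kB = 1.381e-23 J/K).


Mean free path: lambda = kB*T / (sqrt(2) * pi * d^2 * P)
lambda = 1.381e-23 * 333 / (sqrt(2) * pi * (2.5e-10)^2 * 15381)
lambda = 1.07673e-06 m
lambda = 1076.73 nm

1076.73


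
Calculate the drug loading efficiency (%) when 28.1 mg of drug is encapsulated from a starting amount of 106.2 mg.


Drug loading efficiency = (drug loaded / drug initial) * 100
DLE = 28.1 / 106.2 * 100
DLE = 0.2646 * 100
DLE = 26.46%

26.46


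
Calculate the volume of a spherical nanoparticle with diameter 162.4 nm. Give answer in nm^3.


Radius r = 162.4/2 = 81.2 nm
Volume V = (4/3) * pi * r^3
V = (4/3) * pi * (81.2)^3
V = 2242625.2 nm^3

2242625.2


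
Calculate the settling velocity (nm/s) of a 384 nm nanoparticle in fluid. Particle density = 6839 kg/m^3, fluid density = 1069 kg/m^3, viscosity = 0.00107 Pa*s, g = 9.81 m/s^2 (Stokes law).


Radius R = 384/2 nm = 1.92e-07 m
Density difference = 6839 - 1069 = 5770 kg/m^3
v = 2 * R^2 * (rho_p - rho_f) * g / (9 * eta)
v = 2 * (1.92e-07)^2 * 5770 * 9.81 / (9 * 0.00107)
v = 4.33362e-07 m/s = 433.3622 nm/s

433.3622


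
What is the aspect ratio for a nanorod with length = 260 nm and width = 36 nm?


Aspect ratio AR = length / diameter
AR = 260 / 36
AR = 7.22

7.22


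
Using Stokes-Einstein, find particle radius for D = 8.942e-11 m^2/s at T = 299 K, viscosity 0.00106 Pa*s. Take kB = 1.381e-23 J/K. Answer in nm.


Stokes-Einstein: R = kB*T / (6*pi*eta*D)
R = 1.381e-23 * 299 / (6 * pi * 0.00106 * 8.942e-11)
R = 2.31112e-09 m = 2.31 nm

2.31


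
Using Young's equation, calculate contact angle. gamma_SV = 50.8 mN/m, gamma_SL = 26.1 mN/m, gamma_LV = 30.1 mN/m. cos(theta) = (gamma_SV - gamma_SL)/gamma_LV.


cos(theta) = (gamma_SV - gamma_SL) / gamma_LV
cos(theta) = (50.8 - 26.1) / 30.1
cos(theta) = 0.820598
theta = arccos(0.820598) = 34.86 degrees

34.86


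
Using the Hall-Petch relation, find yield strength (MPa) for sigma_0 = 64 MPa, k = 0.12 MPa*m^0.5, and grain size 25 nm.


d = 25 nm = 2.5e-08 m
sqrt(d) = 0.0001581139
Hall-Petch contribution = k / sqrt(d) = 0.12 / 0.0001581139 = 758.9 MPa
sigma = sigma_0 + k/sqrt(d) = 64 + 758.9 = 822.9 MPa

822.9


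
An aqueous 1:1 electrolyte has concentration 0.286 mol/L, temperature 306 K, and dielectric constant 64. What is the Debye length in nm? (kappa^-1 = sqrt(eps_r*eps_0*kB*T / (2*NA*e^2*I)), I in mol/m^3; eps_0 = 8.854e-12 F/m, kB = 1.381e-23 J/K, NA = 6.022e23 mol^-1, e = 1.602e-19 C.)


Ionic strength I = 0.286 * 1^2 * 1000 = 286 mol/m^3
kappa^-1 = sqrt(64 * 8.854e-12 * 1.381e-23 * 306 / (2 * 6.022e23 * (1.602e-19)^2 * 286))
kappa^-1 = 0.52 nm

0.52


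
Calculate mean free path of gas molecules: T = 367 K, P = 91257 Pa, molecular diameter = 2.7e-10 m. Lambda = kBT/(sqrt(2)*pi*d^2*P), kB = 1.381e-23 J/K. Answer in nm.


Mean free path: lambda = kB*T / (sqrt(2) * pi * d^2 * P)
lambda = 1.381e-23 * 367 / (sqrt(2) * pi * (2.7e-10)^2 * 91257)
lambda = 1.71475e-07 m
lambda = 171.48 nm

171.48


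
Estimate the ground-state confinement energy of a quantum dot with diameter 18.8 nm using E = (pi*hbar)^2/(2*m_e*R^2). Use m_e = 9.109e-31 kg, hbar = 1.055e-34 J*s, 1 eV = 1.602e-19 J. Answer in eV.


Radius R = 18.8/2 = 9.4 nm = 9.4e-09 m
E = (pi * 1.055e-34)^2 / (2 * 9.109e-31 * (9.4e-09)^2)
E(J) = 6.82415e-22
E = E(J) / 1.602e-19 = 0.0043 eV

0.0043


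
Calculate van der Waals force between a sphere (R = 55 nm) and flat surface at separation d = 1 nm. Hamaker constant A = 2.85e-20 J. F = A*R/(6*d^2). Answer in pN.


Convert to SI: R = 55 nm = 5.5e-08 m, d = 1 nm = 1e-09 m
F = A * R / (6 * d^2)
F = 2.85e-20 * 5.5e-08 / (6 * (1e-09)^2)
F = 2.6125e-10 N = 261.25 pN

261.25


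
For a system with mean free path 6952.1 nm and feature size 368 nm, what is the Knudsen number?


Knudsen number Kn = lambda / L
Kn = 6952.1 / 368
Kn = 18.8916

18.8916


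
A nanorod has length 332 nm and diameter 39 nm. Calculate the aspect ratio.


Aspect ratio AR = length / diameter
AR = 332 / 39
AR = 8.51

8.51


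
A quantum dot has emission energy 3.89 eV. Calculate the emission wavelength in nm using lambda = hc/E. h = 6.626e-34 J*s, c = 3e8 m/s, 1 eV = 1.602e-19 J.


Convert energy: E = 3.89 eV = 3.89 * 1.602e-19 = 6.23178e-19 J
lambda = h*c / E = 6.626e-34 * 3e8 / 6.23178e-19
lambda = 3.18978e-07 m = 319.0 nm

319.0


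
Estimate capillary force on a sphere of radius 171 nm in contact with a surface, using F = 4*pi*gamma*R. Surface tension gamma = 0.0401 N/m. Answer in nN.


Convert radius: R = 171 nm = 1.71e-07 m
F = 4 * pi * gamma * R
F = 4 * pi * 0.0401 * 1.71e-07
F = 8.61689e-08 N = 86.1689 nN

86.1689


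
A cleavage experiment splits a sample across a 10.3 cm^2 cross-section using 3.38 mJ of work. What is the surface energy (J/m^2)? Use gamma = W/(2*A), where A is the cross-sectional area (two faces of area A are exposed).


Convert: A = 10.3 cm^2 = 0.00103 m^2, W = 3.38 mJ = 0.00338 J
Cleaving exposes two faces of area A, so total new surface = 2*A and gamma = W / (2*A)
gamma = 0.00338 / (2 * 0.00103)
gamma = 1.641 J/m^2

1.641


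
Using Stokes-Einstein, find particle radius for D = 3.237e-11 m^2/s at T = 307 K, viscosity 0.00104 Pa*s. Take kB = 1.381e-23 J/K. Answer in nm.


Stokes-Einstein: R = kB*T / (6*pi*eta*D)
R = 1.381e-23 * 307 / (6 * pi * 0.00104 * 3.237e-11)
R = 6.68121e-09 m = 6.68 nm

6.68


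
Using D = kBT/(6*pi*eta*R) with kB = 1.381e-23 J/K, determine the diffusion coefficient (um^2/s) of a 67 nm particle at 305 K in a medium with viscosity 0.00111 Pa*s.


Radius R = 67/2 = 33.5 nm = 3.35e-08 m
D = kB*T / (6*pi*eta*R)
D = 1.381e-23 * 305 / (6 * pi * 0.00111 * 3.35e-08)
D = 6.00931e-12 m^2/s = 6.009 um^2/s

6.009


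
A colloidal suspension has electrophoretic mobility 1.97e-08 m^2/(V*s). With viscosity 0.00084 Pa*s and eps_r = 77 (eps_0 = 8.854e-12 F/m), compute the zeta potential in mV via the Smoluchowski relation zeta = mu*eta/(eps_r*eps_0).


Smoluchowski equation: zeta = mu * eta / (eps_r * eps_0)
zeta = 1.97e-08 * 0.00084 / (77 * 8.854e-12)
zeta = 0.024273 V = 24.27 mV

24.27


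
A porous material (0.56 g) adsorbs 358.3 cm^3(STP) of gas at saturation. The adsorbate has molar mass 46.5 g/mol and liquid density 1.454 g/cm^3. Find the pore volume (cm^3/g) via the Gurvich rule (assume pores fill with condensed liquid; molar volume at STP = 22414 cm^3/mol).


Moles adsorbed n = V_ads / 22414 = 358.3 / 22414 = 1.598554e-02 mol
Liquid volume V_liq = n * M / rho_liq = 1.598554e-02 * 46.5 / 1.454 = 0.51123 cm^3
Specific pore volume V_pore = V_liq / m_sample = 0.51123 / 0.56
V_pore = 0.9129 cm^3/g

0.9129


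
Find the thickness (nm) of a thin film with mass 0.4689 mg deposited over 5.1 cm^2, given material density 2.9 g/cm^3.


Convert: m = 0.4689 mg = 4.6890e-07 kg, A = 5.1 cm^2 = 5.1000e-04 m^2, rho = 2.9 g/cm^3 = 2900 kg/m^3
t = m / (A * rho)
t = 4.6890e-07 / (5.1000e-04 * 2900)
t = 3.1704e-07 m = 317.0 nm

317.0


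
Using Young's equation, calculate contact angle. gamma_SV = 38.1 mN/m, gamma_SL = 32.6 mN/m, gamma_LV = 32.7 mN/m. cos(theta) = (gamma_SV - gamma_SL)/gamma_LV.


cos(theta) = (gamma_SV - gamma_SL) / gamma_LV
cos(theta) = (38.1 - 32.6) / 32.7
cos(theta) = 0.168196
theta = arccos(0.168196) = 80.32 degrees

80.32


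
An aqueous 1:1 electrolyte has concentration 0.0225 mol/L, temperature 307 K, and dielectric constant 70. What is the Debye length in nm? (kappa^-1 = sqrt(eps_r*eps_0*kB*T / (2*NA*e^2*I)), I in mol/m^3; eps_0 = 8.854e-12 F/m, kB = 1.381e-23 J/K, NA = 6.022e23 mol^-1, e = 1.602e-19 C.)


Ionic strength I = 0.0225 * 1^2 * 1000 = 22.5 mol/m^3
kappa^-1 = sqrt(70 * 8.854e-12 * 1.381e-23 * 307 / (2 * 6.022e23 * (1.602e-19)^2 * 22.5))
kappa^-1 = 1.944 nm

1.944


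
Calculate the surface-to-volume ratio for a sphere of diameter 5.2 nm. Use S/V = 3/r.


Radius r = 5.2/2 = 2.6 nm
S/V = 3 / r = 3 / 2.6
S/V = 1.1538 nm^-1

1.1538


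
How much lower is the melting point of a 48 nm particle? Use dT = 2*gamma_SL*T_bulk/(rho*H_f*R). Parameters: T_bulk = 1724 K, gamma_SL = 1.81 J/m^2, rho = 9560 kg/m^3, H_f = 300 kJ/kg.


Radius R = 48/2 = 24 nm = 2.4e-08 m
Convert H_f = 300 kJ/kg = 300000 J/kg
dT = 2 * gamma_SL * T_bulk / (rho * H_f * R)
dT = 2 * 1.81 * 1724 / (9560 * 300000 * 2.4e-08)
dT = 90.7 K

90.7


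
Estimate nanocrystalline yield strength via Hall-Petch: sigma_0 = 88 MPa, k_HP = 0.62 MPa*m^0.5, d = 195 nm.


d = 195 nm = 1.95e-07 m
sqrt(d) = 0.000441588
Hall-Petch contribution = k / sqrt(d) = 0.62 / 0.000441588 = 1404.0 MPa
sigma = sigma_0 + k/sqrt(d) = 88 + 1404.0 = 1492.0 MPa

1492.0


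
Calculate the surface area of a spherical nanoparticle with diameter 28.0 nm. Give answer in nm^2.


Radius r = 28.0/2 = 14 nm
Surface area SA = 4 * pi * r^2
SA = 4 * pi * (14)^2
SA = 2463.01 nm^2

2463.01


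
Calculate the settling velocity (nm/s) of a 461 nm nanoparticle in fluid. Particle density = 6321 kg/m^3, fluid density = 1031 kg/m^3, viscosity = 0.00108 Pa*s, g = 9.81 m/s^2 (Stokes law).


Radius R = 461/2 nm = 2.305e-07 m
Density difference = 6321 - 1031 = 5290 kg/m^3
v = 2 * R^2 * (rho_p - rho_f) * g / (9 * eta)
v = 2 * (2.305e-07)^2 * 5290 * 9.81 / (9 * 0.00108)
v = 5.67323e-07 m/s = 567.3228 nm/s

567.3228


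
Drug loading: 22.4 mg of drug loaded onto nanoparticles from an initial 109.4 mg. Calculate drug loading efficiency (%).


Drug loading efficiency = (drug loaded / drug initial) * 100
DLE = 22.4 / 109.4 * 100
DLE = 0.2048 * 100
DLE = 20.48%

20.48


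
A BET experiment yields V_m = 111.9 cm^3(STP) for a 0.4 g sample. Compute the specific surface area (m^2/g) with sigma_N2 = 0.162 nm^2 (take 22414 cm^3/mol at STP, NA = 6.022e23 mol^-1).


Number of moles in monolayer = V_m / 22414 = 111.9 / 22414 = 0.00499242
Number of molecules = moles * NA = 0.00499242 * 6.022e23
SA = molecules * sigma / mass
SA = (111.9 / 22414) * 6.022e23 * 0.162e-18 / 0.4
SA = 1217.6 m^2/g

1217.6


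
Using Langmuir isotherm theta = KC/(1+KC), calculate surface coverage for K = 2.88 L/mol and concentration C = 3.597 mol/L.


Langmuir isotherm: theta = K*C / (1 + K*C)
K*C = 2.88 * 3.597 = 10.35936
theta = 10.35936 / (1 + 10.35936) = 10.35936 / 11.35936
theta = 0.912

0.912


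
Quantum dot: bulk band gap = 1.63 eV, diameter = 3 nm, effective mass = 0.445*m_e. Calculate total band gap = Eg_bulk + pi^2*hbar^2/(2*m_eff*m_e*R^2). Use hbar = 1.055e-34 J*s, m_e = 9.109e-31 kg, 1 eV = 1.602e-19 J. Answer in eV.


Radius R = 3/2 nm = 1.5e-09 m
Confinement energy dE = pi^2 * hbar^2 / (2 * m_eff * m_e * R^2)
dE = pi^2 * (1.055e-34)^2 / (2 * 0.445 * 9.109e-31 * (1.5e-09)^2) J, divided by 1.602e-19 J/eV
dE = 0.3759 eV
Total band gap = E_g(bulk) + dE = 1.63 + 0.3759 = 2.0059 eV

2.0059


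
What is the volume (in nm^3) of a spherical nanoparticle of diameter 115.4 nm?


Radius r = 115.4/2 = 57.7 nm
Volume V = (4/3) * pi * r^3
V = (4/3) * pi * (57.7)^3
V = 804666.74 nm^3

804666.74


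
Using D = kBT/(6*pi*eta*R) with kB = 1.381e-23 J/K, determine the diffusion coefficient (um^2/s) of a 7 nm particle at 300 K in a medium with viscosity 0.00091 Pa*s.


Radius R = 7/2 = 3.5 nm = 3.5e-09 m
D = kB*T / (6*pi*eta*R)
D = 1.381e-23 * 300 / (6 * pi * 0.00091 * 3.5e-09)
D = 6.90088e-11 m^2/s = 69.009 um^2/s

69.009


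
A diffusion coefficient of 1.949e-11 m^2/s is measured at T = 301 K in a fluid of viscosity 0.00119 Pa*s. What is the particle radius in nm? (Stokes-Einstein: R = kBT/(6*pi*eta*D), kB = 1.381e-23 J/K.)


Stokes-Einstein: R = kB*T / (6*pi*eta*D)
R = 1.381e-23 * 301 / (6 * pi * 0.00119 * 1.949e-11)
R = 9.50824e-09 m = 9.51 nm

9.51


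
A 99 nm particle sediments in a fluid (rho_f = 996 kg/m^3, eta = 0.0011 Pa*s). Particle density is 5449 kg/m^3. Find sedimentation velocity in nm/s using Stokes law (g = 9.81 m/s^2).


Radius R = 99/2 nm = 4.95e-08 m
Density difference = 5449 - 996 = 4453 kg/m^3
v = 2 * R^2 * (rho_p - rho_f) * g / (9 * eta)
v = 2 * (4.95e-08)^2 * 4453 * 9.81 / (9 * 0.0011)
v = 2.16235e-08 m/s = 21.6235 nm/s

21.6235


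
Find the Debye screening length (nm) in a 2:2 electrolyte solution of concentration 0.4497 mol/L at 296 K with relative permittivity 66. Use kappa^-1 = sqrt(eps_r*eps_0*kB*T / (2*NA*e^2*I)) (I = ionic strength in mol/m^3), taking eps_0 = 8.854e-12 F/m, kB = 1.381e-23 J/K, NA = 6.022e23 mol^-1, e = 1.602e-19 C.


Ionic strength I = 0.4497 * 2^2 * 1000 = 1798.8 mol/m^3
kappa^-1 = sqrt(66 * 8.854e-12 * 1.381e-23 * 296 / (2 * 6.022e23 * (1.602e-19)^2 * 1798.8))
kappa^-1 = 0.207 nm

0.207


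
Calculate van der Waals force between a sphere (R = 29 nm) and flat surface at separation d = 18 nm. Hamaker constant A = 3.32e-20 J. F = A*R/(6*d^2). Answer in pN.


Convert to SI: R = 29 nm = 2.9e-08 m, d = 18 nm = 1.8e-08 m
F = A * R / (6 * d^2)
F = 3.32e-20 * 2.9e-08 / (6 * (1.8e-08)^2)
F = 4.95267e-13 N = 0.495 pN

0.495


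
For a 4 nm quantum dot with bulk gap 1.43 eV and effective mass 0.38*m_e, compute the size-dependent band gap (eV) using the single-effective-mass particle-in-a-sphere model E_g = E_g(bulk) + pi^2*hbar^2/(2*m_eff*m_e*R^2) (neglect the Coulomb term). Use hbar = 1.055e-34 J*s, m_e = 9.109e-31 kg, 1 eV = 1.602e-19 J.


Radius R = 4/2 nm = 2e-09 m
Confinement energy dE = pi^2 * hbar^2 / (2 * m_eff * m_e * R^2)
dE = pi^2 * (1.055e-34)^2 / (2 * 0.38 * 9.109e-31 * (2e-09)^2) J, divided by 1.602e-19 J/eV
dE = 0.2476 eV
Total band gap = E_g(bulk) + dE = 1.43 + 0.2476 = 1.6776 eV

1.6776


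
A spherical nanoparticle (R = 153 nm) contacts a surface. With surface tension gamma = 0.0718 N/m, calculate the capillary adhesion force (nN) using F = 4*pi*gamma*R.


Convert radius: R = 153 nm = 1.53e-07 m
F = 4 * pi * gamma * R
F = 4 * pi * 0.0718 * 1.53e-07
F = 1.38047e-07 N = 138.0466 nN

138.0466


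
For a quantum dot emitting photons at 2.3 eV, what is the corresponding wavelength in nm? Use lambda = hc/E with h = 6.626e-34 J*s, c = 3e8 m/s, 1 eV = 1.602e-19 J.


Convert energy: E = 2.3 eV = 2.3 * 1.602e-19 = 3.6846e-19 J
lambda = h*c / E = 6.626e-34 * 3e8 / 3.6846e-19
lambda = 5.39489e-07 m = 539.5 nm

539.5


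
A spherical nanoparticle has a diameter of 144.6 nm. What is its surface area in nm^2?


Radius r = 144.6/2 = 72.3 nm
Surface area SA = 4 * pi * r^2
SA = 4 * pi * (72.3)^2
SA = 65688.06 nm^2

65688.06


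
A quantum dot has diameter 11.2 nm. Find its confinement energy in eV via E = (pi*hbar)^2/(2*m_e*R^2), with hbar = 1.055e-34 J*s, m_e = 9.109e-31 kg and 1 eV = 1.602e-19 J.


Radius R = 11.2/2 = 5.6 nm = 5.6e-09 m
E = (pi * 1.055e-34)^2 / (2 * 9.109e-31 * (5.6e-09)^2)
E(J) = 1.92277e-21
E = E(J) / 1.602e-19 = 0.012 eV

0.012


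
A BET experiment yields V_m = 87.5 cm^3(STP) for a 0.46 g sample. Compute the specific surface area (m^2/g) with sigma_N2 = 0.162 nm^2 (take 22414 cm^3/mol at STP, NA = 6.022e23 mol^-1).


Number of moles in monolayer = V_m / 22414 = 87.5 / 22414 = 0.00390381
Number of molecules = moles * NA = 0.00390381 * 6.022e23
SA = molecules * sigma / mass
SA = (87.5 / 22414) * 6.022e23 * 0.162e-18 / 0.46
SA = 827.9 m^2/g

827.9


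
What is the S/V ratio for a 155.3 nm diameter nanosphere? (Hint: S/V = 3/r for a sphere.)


Radius r = 155.3/2 = 77.65 nm
S/V = 3 / r = 3 / 77.65
S/V = 0.0386 nm^-1

0.0386


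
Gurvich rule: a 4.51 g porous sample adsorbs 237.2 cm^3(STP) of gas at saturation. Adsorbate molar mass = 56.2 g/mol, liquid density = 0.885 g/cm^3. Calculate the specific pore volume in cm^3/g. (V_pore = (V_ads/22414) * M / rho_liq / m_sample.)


Moles adsorbed n = V_ads / 22414 = 237.2 / 22414 = 1.058267e-02 mol
Liquid volume V_liq = n * M / rho_liq = 1.058267e-02 * 56.2 / 0.885 = 0.67203 cm^3
Specific pore volume V_pore = V_liq / m_sample = 0.67203 / 4.51
V_pore = 0.149 cm^3/g

0.149


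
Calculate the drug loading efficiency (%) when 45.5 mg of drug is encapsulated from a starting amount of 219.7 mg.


Drug loading efficiency = (drug loaded / drug initial) * 100
DLE = 45.5 / 219.7 * 100
DLE = 0.2071 * 100
DLE = 20.71%

20.71


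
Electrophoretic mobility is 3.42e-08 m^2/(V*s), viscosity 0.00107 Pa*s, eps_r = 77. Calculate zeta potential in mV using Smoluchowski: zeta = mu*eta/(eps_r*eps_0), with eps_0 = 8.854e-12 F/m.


Smoluchowski equation: zeta = mu * eta / (eps_r * eps_0)
zeta = 3.42e-08 * 0.00107 / (77 * 8.854e-12)
zeta = 0.053676 V = 53.68 mV

53.68


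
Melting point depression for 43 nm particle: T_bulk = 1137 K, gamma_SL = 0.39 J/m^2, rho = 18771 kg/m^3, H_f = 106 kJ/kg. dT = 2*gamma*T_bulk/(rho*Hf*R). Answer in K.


Radius R = 43/2 = 21.5 nm = 2.15e-08 m
Convert H_f = 106 kJ/kg = 106000 J/kg
dT = 2 * gamma_SL * T_bulk / (rho * H_f * R)
dT = 2 * 0.39 * 1137 / (18771 * 106000 * 2.15e-08)
dT = 20.7 K

20.7


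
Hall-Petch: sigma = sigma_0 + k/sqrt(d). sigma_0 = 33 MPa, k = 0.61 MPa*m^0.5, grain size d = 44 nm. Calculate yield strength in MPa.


d = 44 nm = 4.4e-08 m
sqrt(d) = 0.0002097618
Hall-Petch contribution = k / sqrt(d) = 0.61 / 0.0002097618 = 2908.1 MPa
sigma = sigma_0 + k/sqrt(d) = 33 + 2908.1 = 2941.1 MPa

2941.1


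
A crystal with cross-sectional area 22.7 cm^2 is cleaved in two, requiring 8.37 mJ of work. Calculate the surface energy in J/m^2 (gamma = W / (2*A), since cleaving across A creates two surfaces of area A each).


Convert: A = 22.7 cm^2 = 0.00227 m^2, W = 8.37 mJ = 0.00837 J
Cleaving exposes two faces of area A, so total new surface = 2*A and gamma = W / (2*A)
gamma = 0.00837 / (2 * 0.00227)
gamma = 1.844 J/m^2

1.844


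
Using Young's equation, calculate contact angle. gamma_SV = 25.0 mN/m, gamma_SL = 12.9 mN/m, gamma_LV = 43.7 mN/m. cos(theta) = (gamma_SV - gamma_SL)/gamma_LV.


cos(theta) = (gamma_SV - gamma_SL) / gamma_LV
cos(theta) = (25.0 - 12.9) / 43.7
cos(theta) = 0.276888
theta = arccos(0.276888) = 73.93 degrees

73.93


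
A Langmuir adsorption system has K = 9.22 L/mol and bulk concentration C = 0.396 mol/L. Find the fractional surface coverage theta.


Langmuir isotherm: theta = K*C / (1 + K*C)
K*C = 9.22 * 0.396 = 3.65112
theta = 3.65112 / (1 + 3.65112) = 3.65112 / 4.65112
theta = 0.785

0.785


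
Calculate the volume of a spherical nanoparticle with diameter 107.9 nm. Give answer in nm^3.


Radius r = 107.9/2 = 53.95 nm
Volume V = (4/3) * pi * r^3
V = (4/3) * pi * (53.95)^3
V = 657753.18 nm^3

657753.18


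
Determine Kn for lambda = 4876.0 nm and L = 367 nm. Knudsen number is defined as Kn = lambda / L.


Knudsen number Kn = lambda / L
Kn = 4876.0 / 367
Kn = 13.2861

13.2861


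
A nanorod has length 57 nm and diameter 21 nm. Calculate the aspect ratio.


Aspect ratio AR = length / diameter
AR = 57 / 21
AR = 2.71

2.71


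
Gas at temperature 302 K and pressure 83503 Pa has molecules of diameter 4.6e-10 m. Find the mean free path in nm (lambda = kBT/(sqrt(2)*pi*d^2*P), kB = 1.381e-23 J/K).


Mean free path: lambda = kB*T / (sqrt(2) * pi * d^2 * P)
lambda = 1.381e-23 * 302 / (sqrt(2) * pi * (4.6e-10)^2 * 83503)
lambda = 5.31273e-08 m
lambda = 53.13 nm

53.13


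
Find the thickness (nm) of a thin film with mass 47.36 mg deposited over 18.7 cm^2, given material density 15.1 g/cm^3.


Convert: m = 47.36 mg = 4.7360e-05 kg, A = 18.7 cm^2 = 1.8700e-03 m^2, rho = 15.1 g/cm^3 = 15100 kg/m^3
t = m / (A * rho)
t = 4.7360e-05 / (1.8700e-03 * 15100)
t = 1.6772e-06 m = 1677.2 nm

1677.2


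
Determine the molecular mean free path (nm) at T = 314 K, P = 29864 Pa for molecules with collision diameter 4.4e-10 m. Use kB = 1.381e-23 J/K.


Mean free path: lambda = kB*T / (sqrt(2) * pi * d^2 * P)
lambda = 1.381e-23 * 314 / (sqrt(2) * pi * (4.4e-10)^2 * 29864)
lambda = 1.68813e-07 m
lambda = 168.81 nm

168.81


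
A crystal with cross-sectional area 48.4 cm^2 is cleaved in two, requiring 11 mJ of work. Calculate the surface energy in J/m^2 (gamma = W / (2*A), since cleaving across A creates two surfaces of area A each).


Convert: A = 48.4 cm^2 = 0.00484 m^2, W = 11 mJ = 0.011 J
Cleaving exposes two faces of area A, so total new surface = 2*A and gamma = W / (2*A)
gamma = 0.011 / (2 * 0.00484)
gamma = 1.136 J/m^2

1.136


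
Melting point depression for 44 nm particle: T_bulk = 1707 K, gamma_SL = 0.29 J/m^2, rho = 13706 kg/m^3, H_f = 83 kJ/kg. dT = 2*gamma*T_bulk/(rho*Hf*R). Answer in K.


Radius R = 44/2 = 22 nm = 2.2e-08 m
Convert H_f = 83 kJ/kg = 83000 J/kg
dT = 2 * gamma_SL * T_bulk / (rho * H_f * R)
dT = 2 * 0.29 * 1707 / (13706 * 83000 * 2.2e-08)
dT = 39.6 K

39.6


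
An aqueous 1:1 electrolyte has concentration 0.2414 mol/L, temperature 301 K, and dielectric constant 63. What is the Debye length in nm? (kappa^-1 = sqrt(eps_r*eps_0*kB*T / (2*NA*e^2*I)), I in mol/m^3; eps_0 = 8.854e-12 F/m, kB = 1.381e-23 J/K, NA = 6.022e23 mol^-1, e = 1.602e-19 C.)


Ionic strength I = 0.2414 * 1^2 * 1000 = 241.4 mol/m^3
kappa^-1 = sqrt(63 * 8.854e-12 * 1.381e-23 * 301 / (2 * 6.022e23 * (1.602e-19)^2 * 241.4))
kappa^-1 = 0.557 nm

0.557
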